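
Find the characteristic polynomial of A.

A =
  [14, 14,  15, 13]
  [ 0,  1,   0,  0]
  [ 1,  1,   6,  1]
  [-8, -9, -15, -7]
x^4 - 14*x^3 + 61*x^2 - 84*x + 36

Expanding det(x·I − A) (e.g. by cofactor expansion or by noting that A is similar to its Jordan form J, which has the same characteristic polynomial as A) gives
  χ_A(x) = x^4 - 14*x^3 + 61*x^2 - 84*x + 36
which factors as (x - 6)^2*(x - 1)^2. The eigenvalues (with algebraic multiplicities) are λ = 1 with multiplicity 2, λ = 6 with multiplicity 2.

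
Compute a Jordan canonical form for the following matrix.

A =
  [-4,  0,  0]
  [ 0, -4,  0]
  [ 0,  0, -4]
J_1(-4) ⊕ J_1(-4) ⊕ J_1(-4)

The characteristic polynomial is
  det(x·I − A) = x^3 + 12*x^2 + 48*x + 64 = (x + 4)^3

Eigenvalues and multiplicities (the geometric multiplicity of λ is n − rank(A − λI), which equals the number of Jordan blocks for λ):
  λ = -4: algebraic multiplicity = 3, geometric multiplicity = 3

Determining the block sizes for each eigenvalue:
  λ = -4: gm = am = 3, so every block has size 1 → block sizes [1, 1, 1]

Assembling the blocks gives a Jordan form
J =
  [-4,  0,  0]
  [ 0, -4,  0]
  [ 0,  0, -4]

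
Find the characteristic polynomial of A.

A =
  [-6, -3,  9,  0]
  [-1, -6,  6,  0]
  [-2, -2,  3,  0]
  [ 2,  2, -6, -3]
x^4 + 12*x^3 + 54*x^2 + 108*x + 81

Expanding det(x·I − A) (e.g. by cofactor expansion or by noting that A is similar to its Jordan form J, which has the same characteristic polynomial as A) gives
  χ_A(x) = x^4 + 12*x^3 + 54*x^2 + 108*x + 81
which factors as (x + 3)^4. The eigenvalues (with algebraic multiplicities) are λ = -3 with multiplicity 4.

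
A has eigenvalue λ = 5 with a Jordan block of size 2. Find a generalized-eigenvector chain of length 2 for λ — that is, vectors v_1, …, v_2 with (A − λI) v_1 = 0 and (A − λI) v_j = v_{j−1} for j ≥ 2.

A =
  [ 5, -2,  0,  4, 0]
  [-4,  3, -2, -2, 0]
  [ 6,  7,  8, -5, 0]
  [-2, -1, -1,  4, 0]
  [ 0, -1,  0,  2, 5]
A Jordan chain for λ = 5 of length 2:
v_1 = (0, -4, 6, -2, 0)ᵀ
v_2 = (1, 0, 0, 0, 0)ᵀ

Let N = A − (5)·I. We want v_2 with N^2 v_2 = 0 but N^1 v_2 ≠ 0; then v_{j-1} := N · v_j for j = 2, …, 2.

Pick v_2 = (1, 0, 0, 0, 0)ᵀ.
Then v_1 = N · v_2 = (0, -4, 6, -2, 0)ᵀ.

Sanity check: (A − (5)·I) v_1 = (0, 0, 0, 0, 0)ᵀ = 0. ✓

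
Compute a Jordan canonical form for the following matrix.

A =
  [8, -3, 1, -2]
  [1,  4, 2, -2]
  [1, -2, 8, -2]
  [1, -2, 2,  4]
J_3(6) ⊕ J_1(6)

The characteristic polynomial is
  det(x·I − A) = x^4 - 24*x^3 + 216*x^2 - 864*x + 1296 = (x - 6)^4

Eigenvalues and multiplicities (the geometric multiplicity of λ is n − rank(A − λI), which equals the number of Jordan blocks for λ):
  λ = 6: algebraic multiplicity = 4, geometric multiplicity = 2

Determining the block sizes for each eigenvalue:
  λ = 6: with am = 4 and gm = 2, the partition is not yet determined (e.g. several partitions of 4 into 2 parts exist). Let N = A − (6)·I. Computing rank(N^1) = 2, rank(N^2) = 1, rank(N^3) = 0; the number of blocks of size ≥ j is rank(N^{j−1}) − rank(N^j), giving [2, 1, 1]. So we have 1 block(s) of size 3, 1 block(s) of size 1 → block sizes [3, 1]

Assembling the blocks gives a Jordan form
J =
  [6, 1, 0, 0]
  [0, 6, 1, 0]
  [0, 0, 6, 0]
  [0, 0, 0, 6]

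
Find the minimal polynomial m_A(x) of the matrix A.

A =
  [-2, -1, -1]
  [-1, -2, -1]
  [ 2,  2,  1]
x^2 + 2*x + 1

The characteristic polynomial is χ_A(x) = (x + 1)^3, so the eigenvalues are known. The minimal polynomial is
  m_A(x) = Π_λ (x − λ)^{k_λ}
where k_λ is the size of the *largest* Jordan block for λ (equivalently, the smallest k with (A − λI)^k v = 0 for every generalised eigenvector v of λ).

  λ = -1: largest Jordan block has size 2, contributing (x + 1)^2

So m_A(x) = (x + 1)^2 = x^2 + 2*x + 1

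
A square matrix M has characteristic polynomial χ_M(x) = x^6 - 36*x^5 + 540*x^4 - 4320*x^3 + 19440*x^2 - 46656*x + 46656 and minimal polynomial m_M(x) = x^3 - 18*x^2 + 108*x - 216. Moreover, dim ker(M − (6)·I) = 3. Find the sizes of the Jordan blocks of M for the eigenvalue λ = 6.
Block sizes for λ = 6: [3, 2, 1]

Step 1 — from the characteristic polynomial, algebraic multiplicity of λ = 6 is 6. From dim ker(M − (6)·I) = 3, there are exactly 3 Jordan blocks for λ = 6.
Step 2 — from the minimal polynomial, the factor (x − 6)^3 tells us the largest block for λ = 6 has size 3.
Step 3 — with total size 6, 3 blocks, and largest block 3, the block sizes (in nonincreasing order) are [3, 2, 1].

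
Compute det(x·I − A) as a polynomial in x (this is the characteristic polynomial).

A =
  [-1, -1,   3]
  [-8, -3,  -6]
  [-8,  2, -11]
x^3 + 15*x^2 + 75*x + 125

Expanding det(x·I − A) (e.g. by cofactor expansion or by noting that A is similar to its Jordan form J, which has the same characteristic polynomial as A) gives
  χ_A(x) = x^3 + 15*x^2 + 75*x + 125
which factors as (x + 5)^3. The eigenvalues (with algebraic multiplicities) are λ = -5 with multiplicity 3.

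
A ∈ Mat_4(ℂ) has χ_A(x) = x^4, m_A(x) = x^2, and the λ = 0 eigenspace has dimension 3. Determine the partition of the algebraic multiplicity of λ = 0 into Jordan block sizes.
Block sizes for λ = 0: [2, 1, 1]

Step 1 — from the characteristic polynomial, algebraic multiplicity of λ = 0 is 4. From dim ker(A − (0)·I) = 3, there are exactly 3 Jordan blocks for λ = 0.
Step 2 — from the minimal polynomial, the factor (x − 0)^2 tells us the largest block for λ = 0 has size 2.
Step 3 — with total size 4, 3 blocks, and largest block 2, the block sizes (in nonincreasing order) are [2, 1, 1].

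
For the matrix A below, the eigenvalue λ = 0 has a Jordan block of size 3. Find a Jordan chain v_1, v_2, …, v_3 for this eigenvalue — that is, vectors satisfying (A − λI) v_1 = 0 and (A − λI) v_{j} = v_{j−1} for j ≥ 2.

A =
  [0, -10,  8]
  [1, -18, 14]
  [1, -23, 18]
A Jordan chain for λ = 0 of length 3:
v_1 = (-2, -4, -5)ᵀ
v_2 = (0, 1, 1)ᵀ
v_3 = (1, 0, 0)ᵀ

Let N = A − (0)·I. We want v_3 with N^3 v_3 = 0 but N^2 v_3 ≠ 0; then v_{j-1} := N · v_j for j = 3, …, 2.

Pick v_3 = (1, 0, 0)ᵀ.
Then v_2 = N · v_3 = (0, 1, 1)ᵀ.
Then v_1 = N · v_2 = (-2, -4, -5)ᵀ.

Sanity check: (A − (0)·I) v_1 = (0, 0, 0)ᵀ = 0. ✓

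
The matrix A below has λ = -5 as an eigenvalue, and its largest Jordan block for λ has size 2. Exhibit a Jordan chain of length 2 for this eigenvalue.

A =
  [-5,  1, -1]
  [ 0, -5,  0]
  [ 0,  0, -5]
A Jordan chain for λ = -5 of length 2:
v_1 = (1, 0, 0)ᵀ
v_2 = (0, 1, 0)ᵀ

Let N = A − (-5)·I. We want v_2 with N^2 v_2 = 0 but N^1 v_2 ≠ 0; then v_{j-1} := N · v_j for j = 2, …, 2.

Pick v_2 = (0, 1, 0)ᵀ.
Then v_1 = N · v_2 = (1, 0, 0)ᵀ.

Sanity check: (A − (-5)·I) v_1 = (0, 0, 0)ᵀ = 0. ✓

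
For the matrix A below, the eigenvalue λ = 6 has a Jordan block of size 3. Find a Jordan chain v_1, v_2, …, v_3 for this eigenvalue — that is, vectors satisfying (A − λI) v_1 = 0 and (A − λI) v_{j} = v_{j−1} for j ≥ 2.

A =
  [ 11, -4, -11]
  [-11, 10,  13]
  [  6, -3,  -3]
A Jordan chain for λ = 6 of length 3:
v_1 = (3, -21, 9)ᵀ
v_2 = (5, -11, 6)ᵀ
v_3 = (1, 0, 0)ᵀ

Let N = A − (6)·I. We want v_3 with N^3 v_3 = 0 but N^2 v_3 ≠ 0; then v_{j-1} := N · v_j for j = 3, …, 2.

Pick v_3 = (1, 0, 0)ᵀ.
Then v_2 = N · v_3 = (5, -11, 6)ᵀ.
Then v_1 = N · v_2 = (3, -21, 9)ᵀ.

Sanity check: (A − (6)·I) v_1 = (0, 0, 0)ᵀ = 0. ✓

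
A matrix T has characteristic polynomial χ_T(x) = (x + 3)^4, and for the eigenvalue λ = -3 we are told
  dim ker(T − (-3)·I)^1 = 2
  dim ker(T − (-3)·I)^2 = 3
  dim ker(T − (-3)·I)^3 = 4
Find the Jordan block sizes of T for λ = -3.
Block sizes for λ = -3: [3, 1]

From the dimensions of kernels of powers, the number of Jordan blocks of size at least j is d_j − d_{j−1} where d_j = dim ker(N^j) (with d_0 = 0). Computing the differences gives [2, 1, 1].
The number of blocks of size exactly k is (#blocks of size ≥ k) − (#blocks of size ≥ k + 1), so the partition is: 1 block(s) of size 1, 1 block(s) of size 3.
In nonincreasing order the block sizes are [3, 1].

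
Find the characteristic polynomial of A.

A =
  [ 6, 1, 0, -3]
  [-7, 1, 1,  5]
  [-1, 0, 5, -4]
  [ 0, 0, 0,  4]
x^4 - 16*x^3 + 96*x^2 - 256*x + 256

Expanding det(x·I − A) (e.g. by cofactor expansion or by noting that A is similar to its Jordan form J, which has the same characteristic polynomial as A) gives
  χ_A(x) = x^4 - 16*x^3 + 96*x^2 - 256*x + 256
which factors as (x - 4)^4. The eigenvalues (with algebraic multiplicities) are λ = 4 with multiplicity 4.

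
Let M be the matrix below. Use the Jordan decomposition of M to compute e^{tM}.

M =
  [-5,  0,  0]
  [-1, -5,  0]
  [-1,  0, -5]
e^{tM} =
  [exp(-5*t), 0, 0]
  [-t*exp(-5*t), exp(-5*t), 0]
  [-t*exp(-5*t), 0, exp(-5*t)]

Strategy: write M = P · J · P⁻¹ where J is a Jordan canonical form, so e^{tM} = P · e^{tJ} · P⁻¹, and e^{tJ} can be computed block-by-block.

M has Jordan form
J =
  [-5,  1,  0]
  [ 0, -5,  0]
  [ 0,  0, -5]
(up to reordering of blocks).

Per-block formulas:
  For a 1×1 block at λ = -5: exp(t · [-5]) = [e^(-5t)].
  For a 2×2 Jordan block J_2(-5): exp(t · J_2(-5)) = e^(-5t)·(I + t·N), where N is the 2×2 nilpotent shift.

After assembling e^{tJ} and conjugating by P, we get:

e^{tM} =
  [exp(-5*t), 0, 0]
  [-t*exp(-5*t), exp(-5*t), 0]
  [-t*exp(-5*t), 0, exp(-5*t)]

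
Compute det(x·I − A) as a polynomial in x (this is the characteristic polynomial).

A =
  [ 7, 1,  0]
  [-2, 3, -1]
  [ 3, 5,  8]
x^3 - 18*x^2 + 108*x - 216

Expanding det(x·I − A) (e.g. by cofactor expansion or by noting that A is similar to its Jordan form J, which has the same characteristic polynomial as A) gives
  χ_A(x) = x^3 - 18*x^2 + 108*x - 216
which factors as (x - 6)^3. The eigenvalues (with algebraic multiplicities) are λ = 6 with multiplicity 3.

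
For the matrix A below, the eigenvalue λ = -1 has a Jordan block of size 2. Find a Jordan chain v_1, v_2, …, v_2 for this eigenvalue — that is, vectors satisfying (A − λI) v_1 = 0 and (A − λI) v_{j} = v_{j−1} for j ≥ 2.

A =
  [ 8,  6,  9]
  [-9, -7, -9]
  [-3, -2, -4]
A Jordan chain for λ = -1 of length 2:
v_1 = (9, -9, -3)ᵀ
v_2 = (1, 0, 0)ᵀ

Let N = A − (-1)·I. We want v_2 with N^2 v_2 = 0 but N^1 v_2 ≠ 0; then v_{j-1} := N · v_j for j = 2, …, 2.

Pick v_2 = (1, 0, 0)ᵀ.
Then v_1 = N · v_2 = (9, -9, -3)ᵀ.

Sanity check: (A − (-1)·I) v_1 = (0, 0, 0)ᵀ = 0. ✓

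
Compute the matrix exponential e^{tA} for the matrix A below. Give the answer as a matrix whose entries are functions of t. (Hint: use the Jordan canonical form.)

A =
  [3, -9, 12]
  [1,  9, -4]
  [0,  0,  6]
e^{tA} =
  [-3*t*exp(6*t) + exp(6*t), -9*t*exp(6*t), 12*t*exp(6*t)]
  [t*exp(6*t), 3*t*exp(6*t) + exp(6*t), -4*t*exp(6*t)]
  [0, 0, exp(6*t)]

Strategy: write A = P · J · P⁻¹ where J is a Jordan canonical form, so e^{tA} = P · e^{tJ} · P⁻¹, and e^{tJ} can be computed block-by-block.

A has Jordan form
J =
  [6, 1, 0]
  [0, 6, 0]
  [0, 0, 6]
(up to reordering of blocks).

Per-block formulas:
  For a 2×2 Jordan block J_2(6): exp(t · J_2(6)) = e^(6t)·(I + t·N), where N is the 2×2 nilpotent shift.
  For a 1×1 block at λ = 6: exp(t · [6]) = [e^(6t)].

After assembling e^{tJ} and conjugating by P, we get:

e^{tA} =
  [-3*t*exp(6*t) + exp(6*t), -9*t*exp(6*t), 12*t*exp(6*t)]
  [t*exp(6*t), 3*t*exp(6*t) + exp(6*t), -4*t*exp(6*t)]
  [0, 0, exp(6*t)]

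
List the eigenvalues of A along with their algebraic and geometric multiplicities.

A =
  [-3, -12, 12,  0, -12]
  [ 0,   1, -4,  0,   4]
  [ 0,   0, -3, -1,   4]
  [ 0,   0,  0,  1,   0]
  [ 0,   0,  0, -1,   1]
λ = -3: alg = 2, geom = 2; λ = 1: alg = 3, geom = 2

Step 1 — factor the characteristic polynomial to read off the algebraic multiplicities:
  χ_A(x) = (x - 1)^3*(x + 3)^2

Step 2 — compute geometric multiplicities via the rank-nullity identity g(λ) = n − rank(A − λI):
  rank(A − (-3)·I) = 3, so dim ker(A − (-3)·I) = n − 3 = 2
  rank(A − (1)·I) = 3, so dim ker(A − (1)·I) = n − 3 = 2

Summary:
  λ = -3: algebraic multiplicity = 2, geometric multiplicity = 2
  λ = 1: algebraic multiplicity = 3, geometric multiplicity = 2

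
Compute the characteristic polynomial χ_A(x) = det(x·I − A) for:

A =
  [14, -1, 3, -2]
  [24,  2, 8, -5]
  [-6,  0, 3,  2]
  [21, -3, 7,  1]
x^4 - 20*x^3 + 150*x^2 - 500*x + 625

Expanding det(x·I − A) (e.g. by cofactor expansion or by noting that A is similar to its Jordan form J, which has the same characteristic polynomial as A) gives
  χ_A(x) = x^4 - 20*x^3 + 150*x^2 - 500*x + 625
which factors as (x - 5)^4. The eigenvalues (with algebraic multiplicities) are λ = 5 with multiplicity 4.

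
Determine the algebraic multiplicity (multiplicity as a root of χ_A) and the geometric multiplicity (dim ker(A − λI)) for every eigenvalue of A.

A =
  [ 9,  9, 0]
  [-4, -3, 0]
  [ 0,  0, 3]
λ = 3: alg = 3, geom = 2

Step 1 — factor the characteristic polynomial to read off the algebraic multiplicities:
  χ_A(x) = (x - 3)^3

Step 2 — compute geometric multiplicities via the rank-nullity identity g(λ) = n − rank(A − λI):
  rank(A − (3)·I) = 1, so dim ker(A − (3)·I) = n − 1 = 2

Summary:
  λ = 3: algebraic multiplicity = 3, geometric multiplicity = 2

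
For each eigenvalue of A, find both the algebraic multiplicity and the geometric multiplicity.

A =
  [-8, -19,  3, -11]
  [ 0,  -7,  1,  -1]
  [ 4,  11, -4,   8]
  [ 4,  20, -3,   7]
λ = -4: alg = 3, geom = 1; λ = 0: alg = 1, geom = 1

Step 1 — factor the characteristic polynomial to read off the algebraic multiplicities:
  χ_A(x) = x*(x + 4)^3

Step 2 — compute geometric multiplicities via the rank-nullity identity g(λ) = n − rank(A − λI):
  rank(A − (-4)·I) = 3, so dim ker(A − (-4)·I) = n − 3 = 1
  rank(A − (0)·I) = 3, so dim ker(A − (0)·I) = n − 3 = 1

Summary:
  λ = -4: algebraic multiplicity = 3, geometric multiplicity = 1
  λ = 0: algebraic multiplicity = 1, geometric multiplicity = 1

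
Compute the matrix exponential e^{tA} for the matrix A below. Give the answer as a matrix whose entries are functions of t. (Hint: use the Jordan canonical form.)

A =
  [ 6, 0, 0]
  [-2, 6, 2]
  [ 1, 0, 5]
e^{tA} =
  [exp(6*t), 0, 0]
  [-2*exp(6*t) + 2*exp(5*t), exp(6*t), 2*exp(6*t) - 2*exp(5*t)]
  [exp(6*t) - exp(5*t), 0, exp(5*t)]

Strategy: write A = P · J · P⁻¹ where J is a Jordan canonical form, so e^{tA} = P · e^{tJ} · P⁻¹, and e^{tJ} can be computed block-by-block.

A has Jordan form
J =
  [5, 0, 0]
  [0, 6, 0]
  [0, 0, 6]
(up to reordering of blocks).

Per-block formulas:
  For a 1×1 block at λ = 6: exp(t · [6]) = [e^(6t)].
  For a 1×1 block at λ = 5: exp(t · [5]) = [e^(5t)].

After assembling e^{tJ} and conjugating by P, we get:

e^{tA} =
  [exp(6*t), 0, 0]
  [-2*exp(6*t) + 2*exp(5*t), exp(6*t), 2*exp(6*t) - 2*exp(5*t)]
  [exp(6*t) - exp(5*t), 0, exp(5*t)]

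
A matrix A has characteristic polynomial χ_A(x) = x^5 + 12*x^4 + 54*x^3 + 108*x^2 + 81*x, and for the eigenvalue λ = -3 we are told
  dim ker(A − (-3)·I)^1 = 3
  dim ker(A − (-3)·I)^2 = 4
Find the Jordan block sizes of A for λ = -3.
Block sizes for λ = -3: [2, 1, 1]

From the dimensions of kernels of powers, the number of Jordan blocks of size at least j is d_j − d_{j−1} where d_j = dim ker(N^j) (with d_0 = 0). Computing the differences gives [3, 1].
The number of blocks of size exactly k is (#blocks of size ≥ k) − (#blocks of size ≥ k + 1), so the partition is: 2 block(s) of size 1, 1 block(s) of size 2.
In nonincreasing order the block sizes are [2, 1, 1].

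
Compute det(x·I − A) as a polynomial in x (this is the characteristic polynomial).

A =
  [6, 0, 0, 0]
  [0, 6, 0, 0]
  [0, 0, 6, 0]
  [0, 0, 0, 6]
x^4 - 24*x^3 + 216*x^2 - 864*x + 1296

Expanding det(x·I − A) (e.g. by cofactor expansion or by noting that A is similar to its Jordan form J, which has the same characteristic polynomial as A) gives
  χ_A(x) = x^4 - 24*x^3 + 216*x^2 - 864*x + 1296
which factors as (x - 6)^4. The eigenvalues (with algebraic multiplicities) are λ = 6 with multiplicity 4.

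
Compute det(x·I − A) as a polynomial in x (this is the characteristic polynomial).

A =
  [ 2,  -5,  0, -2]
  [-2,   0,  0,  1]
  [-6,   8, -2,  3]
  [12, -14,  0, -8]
x^4 + 8*x^3 + 24*x^2 + 32*x + 16

Expanding det(x·I − A) (e.g. by cofactor expansion or by noting that A is similar to its Jordan form J, which has the same characteristic polynomial as A) gives
  χ_A(x) = x^4 + 8*x^3 + 24*x^2 + 32*x + 16
which factors as (x + 2)^4. The eigenvalues (with algebraic multiplicities) are λ = -2 with multiplicity 4.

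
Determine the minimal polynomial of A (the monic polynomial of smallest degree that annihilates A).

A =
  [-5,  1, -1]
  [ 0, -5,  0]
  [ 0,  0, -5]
x^2 + 10*x + 25

The characteristic polynomial is χ_A(x) = (x + 5)^3, so the eigenvalues are known. The minimal polynomial is
  m_A(x) = Π_λ (x − λ)^{k_λ}
where k_λ is the size of the *largest* Jordan block for λ (equivalently, the smallest k with (A − λI)^k v = 0 for every generalised eigenvector v of λ).

  λ = -5: largest Jordan block has size 2, contributing (x + 5)^2

So m_A(x) = (x + 5)^2 = x^2 + 10*x + 25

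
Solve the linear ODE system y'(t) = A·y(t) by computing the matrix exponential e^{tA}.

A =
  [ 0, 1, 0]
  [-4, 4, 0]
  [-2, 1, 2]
e^{tA} =
  [-2*t*exp(2*t) + exp(2*t), t*exp(2*t), 0]
  [-4*t*exp(2*t), 2*t*exp(2*t) + exp(2*t), 0]
  [-2*t*exp(2*t), t*exp(2*t), exp(2*t)]

Strategy: write A = P · J · P⁻¹ where J is a Jordan canonical form, so e^{tA} = P · e^{tJ} · P⁻¹, and e^{tJ} can be computed block-by-block.

A has Jordan form
J =
  [2, 1, 0]
  [0, 2, 0]
  [0, 0, 2]
(up to reordering of blocks).

Per-block formulas:
  For a 1×1 block at λ = 2: exp(t · [2]) = [e^(2t)].
  For a 2×2 Jordan block J_2(2): exp(t · J_2(2)) = e^(2t)·(I + t·N), where N is the 2×2 nilpotent shift.

After assembling e^{tJ} and conjugating by P, we get:

e^{tA} =
  [-2*t*exp(2*t) + exp(2*t), t*exp(2*t), 0]
  [-4*t*exp(2*t), 2*t*exp(2*t) + exp(2*t), 0]
  [-2*t*exp(2*t), t*exp(2*t), exp(2*t)]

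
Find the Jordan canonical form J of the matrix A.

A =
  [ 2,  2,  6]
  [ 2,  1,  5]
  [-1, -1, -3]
J_3(0)

The characteristic polynomial is
  det(x·I − A) = x^3

Eigenvalues and multiplicities (the geometric multiplicity of λ is n − rank(A − λI), which equals the number of Jordan blocks for λ):
  λ = 0: algebraic multiplicity = 3, geometric multiplicity = 1

Determining the block sizes for each eigenvalue:
  λ = 0: one block (gm = 1), so the single block has size am = 3 → block sizes [3]

Assembling the blocks gives a Jordan form
J =
  [0, 1, 0]
  [0, 0, 1]
  [0, 0, 0]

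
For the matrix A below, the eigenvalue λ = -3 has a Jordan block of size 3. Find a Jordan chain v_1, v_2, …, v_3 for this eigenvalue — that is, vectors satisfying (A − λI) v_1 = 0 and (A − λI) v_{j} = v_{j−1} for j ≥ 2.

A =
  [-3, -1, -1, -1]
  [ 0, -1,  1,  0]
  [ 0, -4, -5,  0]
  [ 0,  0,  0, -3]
A Jordan chain for λ = -3 of length 3:
v_1 = (2, 0, 0, 0)ᵀ
v_2 = (-1, 2, -4, 0)ᵀ
v_3 = (0, 1, 0, 0)ᵀ

Let N = A − (-3)·I. We want v_3 with N^3 v_3 = 0 but N^2 v_3 ≠ 0; then v_{j-1} := N · v_j for j = 3, …, 2.

Pick v_3 = (0, 1, 0, 0)ᵀ.
Then v_2 = N · v_3 = (-1, 2, -4, 0)ᵀ.
Then v_1 = N · v_2 = (2, 0, 0, 0)ᵀ.

Sanity check: (A − (-3)·I) v_1 = (0, 0, 0, 0)ᵀ = 0. ✓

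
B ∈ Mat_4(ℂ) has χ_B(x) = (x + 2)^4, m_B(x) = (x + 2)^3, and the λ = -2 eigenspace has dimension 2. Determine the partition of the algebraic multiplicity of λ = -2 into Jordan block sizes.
Block sizes for λ = -2: [3, 1]

Step 1 — from the characteristic polynomial, algebraic multiplicity of λ = -2 is 4. From dim ker(B − (-2)·I) = 2, there are exactly 2 Jordan blocks for λ = -2.
Step 2 — from the minimal polynomial, the factor (x + 2)^3 tells us the largest block for λ = -2 has size 3.
Step 3 — with total size 4, 2 blocks, and largest block 3, the block sizes (in nonincreasing order) are [3, 1].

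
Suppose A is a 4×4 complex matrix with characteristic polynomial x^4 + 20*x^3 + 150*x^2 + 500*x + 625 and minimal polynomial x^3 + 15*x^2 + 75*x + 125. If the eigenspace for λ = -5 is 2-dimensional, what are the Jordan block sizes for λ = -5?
Block sizes for λ = -5: [3, 1]

Step 1 — from the characteristic polynomial, algebraic multiplicity of λ = -5 is 4. From dim ker(A − (-5)·I) = 2, there are exactly 2 Jordan blocks for λ = -5.
Step 2 — from the minimal polynomial, the factor (x + 5)^3 tells us the largest block for λ = -5 has size 3.
Step 3 — with total size 4, 2 blocks, and largest block 3, the block sizes (in nonincreasing order) are [3, 1].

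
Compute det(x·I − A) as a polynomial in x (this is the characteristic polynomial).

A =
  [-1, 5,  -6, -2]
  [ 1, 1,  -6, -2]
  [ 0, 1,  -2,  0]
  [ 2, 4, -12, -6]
x^4 + 8*x^3 + 24*x^2 + 32*x + 16

Expanding det(x·I − A) (e.g. by cofactor expansion or by noting that A is similar to its Jordan form J, which has the same characteristic polynomial as A) gives
  χ_A(x) = x^4 + 8*x^3 + 24*x^2 + 32*x + 16
which factors as (x + 2)^4. The eigenvalues (with algebraic multiplicities) are λ = -2 with multiplicity 4.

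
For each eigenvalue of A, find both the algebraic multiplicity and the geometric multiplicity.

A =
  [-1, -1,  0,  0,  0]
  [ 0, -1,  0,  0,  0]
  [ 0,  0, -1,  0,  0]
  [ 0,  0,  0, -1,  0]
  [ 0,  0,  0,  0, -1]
λ = -1: alg = 5, geom = 4

Step 1 — factor the characteristic polynomial to read off the algebraic multiplicities:
  χ_A(x) = (x + 1)^5

Step 2 — compute geometric multiplicities via the rank-nullity identity g(λ) = n − rank(A − λI):
  rank(A − (-1)·I) = 1, so dim ker(A − (-1)·I) = n − 1 = 4

Summary:
  λ = -1: algebraic multiplicity = 5, geometric multiplicity = 4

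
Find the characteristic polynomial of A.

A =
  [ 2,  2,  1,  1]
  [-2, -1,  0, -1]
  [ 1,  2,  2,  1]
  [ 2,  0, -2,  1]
x^4 - 4*x^3 + 6*x^2 - 4*x + 1

Expanding det(x·I − A) (e.g. by cofactor expansion or by noting that A is similar to its Jordan form J, which has the same characteristic polynomial as A) gives
  χ_A(x) = x^4 - 4*x^3 + 6*x^2 - 4*x + 1
which factors as (x - 1)^4. The eigenvalues (with algebraic multiplicities) are λ = 1 with multiplicity 4.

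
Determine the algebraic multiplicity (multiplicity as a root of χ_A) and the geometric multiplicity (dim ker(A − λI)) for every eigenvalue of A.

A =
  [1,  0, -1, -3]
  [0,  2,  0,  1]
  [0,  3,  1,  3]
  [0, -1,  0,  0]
λ = 1: alg = 4, geom = 2

Step 1 — factor the characteristic polynomial to read off the algebraic multiplicities:
  χ_A(x) = (x - 1)^4

Step 2 — compute geometric multiplicities via the rank-nullity identity g(λ) = n − rank(A − λI):
  rank(A − (1)·I) = 2, so dim ker(A − (1)·I) = n − 2 = 2

Summary:
  λ = 1: algebraic multiplicity = 4, geometric multiplicity = 2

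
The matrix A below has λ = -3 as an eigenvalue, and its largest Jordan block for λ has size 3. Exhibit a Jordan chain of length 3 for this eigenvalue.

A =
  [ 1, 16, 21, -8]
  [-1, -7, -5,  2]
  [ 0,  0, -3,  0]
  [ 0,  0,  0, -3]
A Jordan chain for λ = -3 of length 3:
v_1 = (4, -1, 0, 0)ᵀ
v_2 = (21, -5, 0, 0)ᵀ
v_3 = (0, 0, 1, 0)ᵀ

Let N = A − (-3)·I. We want v_3 with N^3 v_3 = 0 but N^2 v_3 ≠ 0; then v_{j-1} := N · v_j for j = 3, …, 2.

Pick v_3 = (0, 0, 1, 0)ᵀ.
Then v_2 = N · v_3 = (21, -5, 0, 0)ᵀ.
Then v_1 = N · v_2 = (4, -1, 0, 0)ᵀ.

Sanity check: (A − (-3)·I) v_1 = (0, 0, 0, 0)ᵀ = 0. ✓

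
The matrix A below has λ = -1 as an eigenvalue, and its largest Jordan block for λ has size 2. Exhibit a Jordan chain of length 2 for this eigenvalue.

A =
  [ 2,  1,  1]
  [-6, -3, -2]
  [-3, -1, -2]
A Jordan chain for λ = -1 of length 2:
v_1 = (3, -6, -3)ᵀ
v_2 = (1, 0, 0)ᵀ

Let N = A − (-1)·I. We want v_2 with N^2 v_2 = 0 but N^1 v_2 ≠ 0; then v_{j-1} := N · v_j for j = 2, …, 2.

Pick v_2 = (1, 0, 0)ᵀ.
Then v_1 = N · v_2 = (3, -6, -3)ᵀ.

Sanity check: (A − (-1)·I) v_1 = (0, 0, 0)ᵀ = 0. ✓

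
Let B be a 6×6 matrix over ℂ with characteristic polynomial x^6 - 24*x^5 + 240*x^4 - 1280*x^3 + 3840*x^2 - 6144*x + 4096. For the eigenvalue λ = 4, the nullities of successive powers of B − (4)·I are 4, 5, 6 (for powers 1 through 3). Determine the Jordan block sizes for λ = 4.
Block sizes for λ = 4: [3, 1, 1, 1]

From the dimensions of kernels of powers, the number of Jordan blocks of size at least j is d_j − d_{j−1} where d_j = dim ker(N^j) (with d_0 = 0). Computing the differences gives [4, 1, 1].
The number of blocks of size exactly k is (#blocks of size ≥ k) − (#blocks of size ≥ k + 1), so the partition is: 3 block(s) of size 1, 1 block(s) of size 3.
In nonincreasing order the block sizes are [3, 1, 1, 1].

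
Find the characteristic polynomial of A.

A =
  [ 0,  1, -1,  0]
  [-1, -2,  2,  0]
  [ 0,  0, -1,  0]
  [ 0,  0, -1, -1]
x^4 + 4*x^3 + 6*x^2 + 4*x + 1

Expanding det(x·I − A) (e.g. by cofactor expansion or by noting that A is similar to its Jordan form J, which has the same characteristic polynomial as A) gives
  χ_A(x) = x^4 + 4*x^3 + 6*x^2 + 4*x + 1
which factors as (x + 1)^4. The eigenvalues (with algebraic multiplicities) are λ = -1 with multiplicity 4.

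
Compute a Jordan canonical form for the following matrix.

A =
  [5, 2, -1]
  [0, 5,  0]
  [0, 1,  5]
J_3(5)

The characteristic polynomial is
  det(x·I − A) = x^3 - 15*x^2 + 75*x - 125 = (x - 5)^3

Eigenvalues and multiplicities (the geometric multiplicity of λ is n − rank(A − λI), which equals the number of Jordan blocks for λ):
  λ = 5: algebraic multiplicity = 3, geometric multiplicity = 1

Determining the block sizes for each eigenvalue:
  λ = 5: one block (gm = 1), so the single block has size am = 3 → block sizes [3]

Assembling the blocks gives a Jordan form
J =
  [5, 1, 0]
  [0, 5, 1]
  [0, 0, 5]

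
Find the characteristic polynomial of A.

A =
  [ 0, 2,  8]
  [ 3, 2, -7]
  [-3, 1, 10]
x^3 - 12*x^2 + 45*x - 54

Expanding det(x·I − A) (e.g. by cofactor expansion or by noting that A is similar to its Jordan form J, which has the same characteristic polynomial as A) gives
  χ_A(x) = x^3 - 12*x^2 + 45*x - 54
which factors as (x - 6)*(x - 3)^2. The eigenvalues (with algebraic multiplicities) are λ = 3 with multiplicity 2, λ = 6 with multiplicity 1.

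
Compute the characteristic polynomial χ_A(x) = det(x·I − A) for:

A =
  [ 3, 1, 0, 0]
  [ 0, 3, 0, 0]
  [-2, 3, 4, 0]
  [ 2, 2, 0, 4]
x^4 - 14*x^3 + 73*x^2 - 168*x + 144

Expanding det(x·I − A) (e.g. by cofactor expansion or by noting that A is similar to its Jordan form J, which has the same characteristic polynomial as A) gives
  χ_A(x) = x^4 - 14*x^3 + 73*x^2 - 168*x + 144
which factors as (x - 4)^2*(x - 3)^2. The eigenvalues (with algebraic multiplicities) are λ = 3 with multiplicity 2, λ = 4 with multiplicity 2.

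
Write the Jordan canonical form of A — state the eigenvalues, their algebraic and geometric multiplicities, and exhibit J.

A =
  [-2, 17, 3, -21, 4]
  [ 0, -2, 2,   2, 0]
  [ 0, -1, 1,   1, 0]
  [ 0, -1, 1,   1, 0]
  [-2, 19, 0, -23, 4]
J_3(0) ⊕ J_1(0) ⊕ J_1(2)

The characteristic polynomial is
  det(x·I − A) = x^5 - 2*x^4 = x^4*(x - 2)

Eigenvalues and multiplicities (the geometric multiplicity of λ is n − rank(A − λI), which equals the number of Jordan blocks for λ):
  λ = 0: algebraic multiplicity = 4, geometric multiplicity = 2
  λ = 2: algebraic multiplicity = 1, geometric multiplicity = 1

Determining the block sizes for each eigenvalue:
  λ = 0: with am = 4 and gm = 2, the partition is not yet determined (e.g. several partitions of 4 into 2 parts exist). Let N = A − (0)·I. Computing rank(N^1) = 3, rank(N^2) = 2, rank(N^3) = 1; the number of blocks of size ≥ j is rank(N^{j−1}) − rank(N^j), giving [2, 1, 1]. So we have 1 block(s) of size 3, 1 block(s) of size 1 → block sizes [3, 1]
  λ = 2: one block (gm = 1), so the single block has size am = 1 → block sizes [1]

Assembling the blocks gives a Jordan form
J =
  [0, 1, 0, 0, 0]
  [0, 0, 1, 0, 0]
  [0, 0, 0, 0, 0]
  [0, 0, 0, 0, 0]
  [0, 0, 0, 0, 2]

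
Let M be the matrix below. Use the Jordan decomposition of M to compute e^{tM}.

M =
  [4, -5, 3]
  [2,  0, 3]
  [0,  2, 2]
e^{tM} =
  [-3*t^2*exp(2*t) + 2*t*exp(2*t) + exp(2*t), 3*t^2*exp(2*t) - 5*t*exp(2*t), -9*t^2*exp(2*t)/2 + 3*t*exp(2*t)]
  [2*t*exp(2*t), -2*t*exp(2*t) + exp(2*t), 3*t*exp(2*t)]
  [2*t^2*exp(2*t), -2*t^2*exp(2*t) + 2*t*exp(2*t), 3*t^2*exp(2*t) + exp(2*t)]

Strategy: write M = P · J · P⁻¹ where J is a Jordan canonical form, so e^{tM} = P · e^{tJ} · P⁻¹, and e^{tJ} can be computed block-by-block.

M has Jordan form
J =
  [2, 1, 0]
  [0, 2, 1]
  [0, 0, 2]
(up to reordering of blocks).

Per-block formulas:
  For a 3×3 Jordan block J_3(2): exp(t · J_3(2)) = e^(2t)·(I + t·N + (t^2/2)·N^2), where N is the 3×3 nilpotent shift.

After assembling e^{tJ} and conjugating by P, we get:

e^{tM} =
  [-3*t^2*exp(2*t) + 2*t*exp(2*t) + exp(2*t), 3*t^2*exp(2*t) - 5*t*exp(2*t), -9*t^2*exp(2*t)/2 + 3*t*exp(2*t)]
  [2*t*exp(2*t), -2*t*exp(2*t) + exp(2*t), 3*t*exp(2*t)]
  [2*t^2*exp(2*t), -2*t^2*exp(2*t) + 2*t*exp(2*t), 3*t^2*exp(2*t) + exp(2*t)]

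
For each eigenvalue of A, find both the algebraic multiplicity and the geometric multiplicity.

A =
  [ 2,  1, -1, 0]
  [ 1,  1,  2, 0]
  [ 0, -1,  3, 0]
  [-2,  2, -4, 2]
λ = 2: alg = 4, geom = 2

Step 1 — factor the characteristic polynomial to read off the algebraic multiplicities:
  χ_A(x) = (x - 2)^4

Step 2 — compute geometric multiplicities via the rank-nullity identity g(λ) = n − rank(A − λI):
  rank(A − (2)·I) = 2, so dim ker(A − (2)·I) = n − 2 = 2

Summary:
  λ = 2: algebraic multiplicity = 4, geometric multiplicity = 2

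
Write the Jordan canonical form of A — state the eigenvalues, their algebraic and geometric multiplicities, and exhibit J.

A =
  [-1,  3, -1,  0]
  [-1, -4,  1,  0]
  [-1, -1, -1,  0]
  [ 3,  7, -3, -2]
J_3(-2) ⊕ J_1(-2)

The characteristic polynomial is
  det(x·I − A) = x^4 + 8*x^3 + 24*x^2 + 32*x + 16 = (x + 2)^4

Eigenvalues and multiplicities (the geometric multiplicity of λ is n − rank(A − λI), which equals the number of Jordan blocks for λ):
  λ = -2: algebraic multiplicity = 4, geometric multiplicity = 2

Determining the block sizes for each eigenvalue:
  λ = -2: with am = 4 and gm = 2, the partition is not yet determined (e.g. several partitions of 4 into 2 parts exist). Let N = A − (-2)·I. Computing rank(N^1) = 2, rank(N^2) = 1, rank(N^3) = 0; the number of blocks of size ≥ j is rank(N^{j−1}) − rank(N^j), giving [2, 1, 1]. So we have 1 block(s) of size 3, 1 block(s) of size 1 → block sizes [3, 1]

Assembling the blocks gives a Jordan form
J =
  [-2,  1,  0,  0]
  [ 0, -2,  1,  0]
  [ 0,  0, -2,  0]
  [ 0,  0,  0, -2]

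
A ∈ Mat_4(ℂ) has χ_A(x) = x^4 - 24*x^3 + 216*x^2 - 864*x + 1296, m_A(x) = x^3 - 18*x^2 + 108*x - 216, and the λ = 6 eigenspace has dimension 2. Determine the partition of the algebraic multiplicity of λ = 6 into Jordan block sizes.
Block sizes for λ = 6: [3, 1]

Step 1 — from the characteristic polynomial, algebraic multiplicity of λ = 6 is 4. From dim ker(A − (6)·I) = 2, there are exactly 2 Jordan blocks for λ = 6.
Step 2 — from the minimal polynomial, the factor (x − 6)^3 tells us the largest block for λ = 6 has size 3.
Step 3 — with total size 4, 2 blocks, and largest block 3, the block sizes (in nonincreasing order) are [3, 1].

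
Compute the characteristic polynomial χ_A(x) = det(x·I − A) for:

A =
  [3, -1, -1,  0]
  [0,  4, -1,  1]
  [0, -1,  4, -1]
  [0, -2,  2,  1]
x^4 - 12*x^3 + 54*x^2 - 108*x + 81

Expanding det(x·I − A) (e.g. by cofactor expansion or by noting that A is similar to its Jordan form J, which has the same characteristic polynomial as A) gives
  χ_A(x) = x^4 - 12*x^3 + 54*x^2 - 108*x + 81
which factors as (x - 3)^4. The eigenvalues (with algebraic multiplicities) are λ = 3 with multiplicity 4.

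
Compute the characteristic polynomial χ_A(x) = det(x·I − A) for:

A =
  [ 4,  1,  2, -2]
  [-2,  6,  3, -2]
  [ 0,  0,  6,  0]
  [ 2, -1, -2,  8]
x^4 - 24*x^3 + 216*x^2 - 864*x + 1296

Expanding det(x·I − A) (e.g. by cofactor expansion or by noting that A is similar to its Jordan form J, which has the same characteristic polynomial as A) gives
  χ_A(x) = x^4 - 24*x^3 + 216*x^2 - 864*x + 1296
which factors as (x - 6)^4. The eigenvalues (with algebraic multiplicities) are λ = 6 with multiplicity 4.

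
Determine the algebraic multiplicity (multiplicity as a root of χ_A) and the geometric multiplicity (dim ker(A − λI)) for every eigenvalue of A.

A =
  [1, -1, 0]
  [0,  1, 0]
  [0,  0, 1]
λ = 1: alg = 3, geom = 2

Step 1 — factor the characteristic polynomial to read off the algebraic multiplicities:
  χ_A(x) = (x - 1)^3

Step 2 — compute geometric multiplicities via the rank-nullity identity g(λ) = n − rank(A − λI):
  rank(A − (1)·I) = 1, so dim ker(A − (1)·I) = n − 1 = 2

Summary:
  λ = 1: algebraic multiplicity = 3, geometric multiplicity = 2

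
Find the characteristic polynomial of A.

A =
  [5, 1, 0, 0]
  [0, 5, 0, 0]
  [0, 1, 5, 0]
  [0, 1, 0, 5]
x^4 - 20*x^3 + 150*x^2 - 500*x + 625

Expanding det(x·I − A) (e.g. by cofactor expansion or by noting that A is similar to its Jordan form J, which has the same characteristic polynomial as A) gives
  χ_A(x) = x^4 - 20*x^3 + 150*x^2 - 500*x + 625
which factors as (x - 5)^4. The eigenvalues (with algebraic multiplicities) are λ = 5 with multiplicity 4.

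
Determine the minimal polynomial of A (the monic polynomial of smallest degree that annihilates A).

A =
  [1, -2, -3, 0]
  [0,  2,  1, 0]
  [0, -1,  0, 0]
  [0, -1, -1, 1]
x^3 - 3*x^2 + 3*x - 1

The characteristic polynomial is χ_A(x) = (x - 1)^4, so the eigenvalues are known. The minimal polynomial is
  m_A(x) = Π_λ (x − λ)^{k_λ}
where k_λ is the size of the *largest* Jordan block for λ (equivalently, the smallest k with (A − λI)^k v = 0 for every generalised eigenvector v of λ).

  λ = 1: largest Jordan block has size 3, contributing (x − 1)^3

So m_A(x) = (x - 1)^3 = x^3 - 3*x^2 + 3*x - 1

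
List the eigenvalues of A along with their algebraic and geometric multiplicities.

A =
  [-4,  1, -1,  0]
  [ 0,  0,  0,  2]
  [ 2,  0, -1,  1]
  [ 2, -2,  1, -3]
λ = -2: alg = 4, geom = 2

Step 1 — factor the characteristic polynomial to read off the algebraic multiplicities:
  χ_A(x) = (x + 2)^4

Step 2 — compute geometric multiplicities via the rank-nullity identity g(λ) = n − rank(A − λI):
  rank(A − (-2)·I) = 2, so dim ker(A − (-2)·I) = n − 2 = 2

Summary:
  λ = -2: algebraic multiplicity = 4, geometric multiplicity = 2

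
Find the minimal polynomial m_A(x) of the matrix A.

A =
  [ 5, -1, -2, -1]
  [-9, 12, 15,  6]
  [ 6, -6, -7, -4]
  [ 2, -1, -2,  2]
x^3 - 9*x^2 + 27*x - 27

The characteristic polynomial is χ_A(x) = (x - 3)^4, so the eigenvalues are known. The minimal polynomial is
  m_A(x) = Π_λ (x − λ)^{k_λ}
where k_λ is the size of the *largest* Jordan block for λ (equivalently, the smallest k with (A − λI)^k v = 0 for every generalised eigenvector v of λ).

  λ = 3: largest Jordan block has size 3, contributing (x − 3)^3

So m_A(x) = (x - 3)^3 = x^3 - 9*x^2 + 27*x - 27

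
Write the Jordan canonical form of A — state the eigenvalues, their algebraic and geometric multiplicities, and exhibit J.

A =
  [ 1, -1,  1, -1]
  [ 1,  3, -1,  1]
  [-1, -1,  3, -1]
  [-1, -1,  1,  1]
J_2(2) ⊕ J_1(2) ⊕ J_1(2)

The characteristic polynomial is
  det(x·I − A) = x^4 - 8*x^3 + 24*x^2 - 32*x + 16 = (x - 2)^4

Eigenvalues and multiplicities (the geometric multiplicity of λ is n − rank(A − λI), which equals the number of Jordan blocks for λ):
  λ = 2: algebraic multiplicity = 4, geometric multiplicity = 3

Determining the block sizes for each eigenvalue:
  λ = 2: 3 blocks summing to 4 forces exactly one block of size 2 and the rest size 1 → block sizes [2, 1, 1]

Assembling the blocks gives a Jordan form
J =
  [2, 1, 0, 0]
  [0, 2, 0, 0]
  [0, 0, 2, 0]
  [0, 0, 0, 2]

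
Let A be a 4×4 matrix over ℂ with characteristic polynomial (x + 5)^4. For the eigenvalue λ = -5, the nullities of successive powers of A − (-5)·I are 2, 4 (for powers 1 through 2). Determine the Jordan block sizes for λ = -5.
Block sizes for λ = -5: [2, 2]

From the dimensions of kernels of powers, the number of Jordan blocks of size at least j is d_j − d_{j−1} where d_j = dim ker(N^j) (with d_0 = 0). Computing the differences gives [2, 2].
The number of blocks of size exactly k is (#blocks of size ≥ k) − (#blocks of size ≥ k + 1), so the partition is: 2 block(s) of size 2.
In nonincreasing order the block sizes are [2, 2].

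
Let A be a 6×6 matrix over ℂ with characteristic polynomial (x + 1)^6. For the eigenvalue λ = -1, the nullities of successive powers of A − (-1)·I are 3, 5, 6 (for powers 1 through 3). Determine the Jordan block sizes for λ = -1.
Block sizes for λ = -1: [3, 2, 1]

From the dimensions of kernels of powers, the number of Jordan blocks of size at least j is d_j − d_{j−1} where d_j = dim ker(N^j) (with d_0 = 0). Computing the differences gives [3, 2, 1].
The number of blocks of size exactly k is (#blocks of size ≥ k) − (#blocks of size ≥ k + 1), so the partition is: 1 block(s) of size 1, 1 block(s) of size 2, 1 block(s) of size 3.
In nonincreasing order the block sizes are [3, 2, 1].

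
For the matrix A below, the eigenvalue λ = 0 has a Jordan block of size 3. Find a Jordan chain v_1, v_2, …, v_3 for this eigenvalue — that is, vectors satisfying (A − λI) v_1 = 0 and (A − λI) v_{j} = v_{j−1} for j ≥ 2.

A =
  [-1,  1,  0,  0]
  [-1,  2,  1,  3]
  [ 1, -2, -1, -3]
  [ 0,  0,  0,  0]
A Jordan chain for λ = 0 of length 3:
v_1 = (1, 1, -1, 0)ᵀ
v_2 = (1, 2, -2, 0)ᵀ
v_3 = (0, 1, 0, 0)ᵀ

Let N = A − (0)·I. We want v_3 with N^3 v_3 = 0 but N^2 v_3 ≠ 0; then v_{j-1} := N · v_j for j = 3, …, 2.

Pick v_3 = (0, 1, 0, 0)ᵀ.
Then v_2 = N · v_3 = (1, 2, -2, 0)ᵀ.
Then v_1 = N · v_2 = (1, 1, -1, 0)ᵀ.

Sanity check: (A − (0)·I) v_1 = (0, 0, 0, 0)ᵀ = 0. ✓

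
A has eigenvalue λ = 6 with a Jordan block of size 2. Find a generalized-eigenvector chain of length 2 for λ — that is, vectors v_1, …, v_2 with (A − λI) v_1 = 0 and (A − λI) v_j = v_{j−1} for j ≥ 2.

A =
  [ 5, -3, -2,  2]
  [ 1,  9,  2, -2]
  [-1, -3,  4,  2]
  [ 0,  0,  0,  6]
A Jordan chain for λ = 6 of length 2:
v_1 = (-1, 1, -1, 0)ᵀ
v_2 = (1, 0, 0, 0)ᵀ

Let N = A − (6)·I. We want v_2 with N^2 v_2 = 0 but N^1 v_2 ≠ 0; then v_{j-1} := N · v_j for j = 2, …, 2.

Pick v_2 = (1, 0, 0, 0)ᵀ.
Then v_1 = N · v_2 = (-1, 1, -1, 0)ᵀ.

Sanity check: (A − (6)·I) v_1 = (0, 0, 0, 0)ᵀ = 0. ✓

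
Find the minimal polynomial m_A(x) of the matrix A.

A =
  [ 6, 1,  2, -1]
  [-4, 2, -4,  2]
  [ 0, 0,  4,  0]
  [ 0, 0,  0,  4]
x^2 - 8*x + 16

The characteristic polynomial is χ_A(x) = (x - 4)^4, so the eigenvalues are known. The minimal polynomial is
  m_A(x) = Π_λ (x − λ)^{k_λ}
where k_λ is the size of the *largest* Jordan block for λ (equivalently, the smallest k with (A − λI)^k v = 0 for every generalised eigenvector v of λ).

  λ = 4: largest Jordan block has size 2, contributing (x − 4)^2

So m_A(x) = (x - 4)^2 = x^2 - 8*x + 16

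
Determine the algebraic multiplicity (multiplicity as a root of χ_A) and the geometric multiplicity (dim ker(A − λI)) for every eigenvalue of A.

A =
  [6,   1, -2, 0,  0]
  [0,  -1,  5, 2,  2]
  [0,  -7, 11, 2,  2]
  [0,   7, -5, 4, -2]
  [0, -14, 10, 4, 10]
λ = 6: alg = 5, geom = 3

Step 1 — factor the characteristic polynomial to read off the algebraic multiplicities:
  χ_A(x) = (x - 6)^5

Step 2 — compute geometric multiplicities via the rank-nullity identity g(λ) = n − rank(A − λI):
  rank(A − (6)·I) = 2, so dim ker(A − (6)·I) = n − 2 = 3

Summary:
  λ = 6: algebraic multiplicity = 5, geometric multiplicity = 3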